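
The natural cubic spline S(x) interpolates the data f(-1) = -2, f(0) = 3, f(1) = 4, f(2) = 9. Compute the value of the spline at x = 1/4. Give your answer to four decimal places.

Let σ_i = S''(x_i). Step sizes h_i = 1, 1, 1; slopes of the chords Δ_i = (y_(i+1) - y_i)/h_i = 5, 1, 5.
  1·σ_0 + 4·σ_1 + 1·σ_2 = 6(Δ_1 - Δ_0) = -24
  1·σ_1 + 4·σ_2 + 1·σ_3 = 6(Δ_2 - Δ_1) = 24
Natural end conditions: σ_0 = σ_3 = 0.
Hence σ_0 = 0, σ_1 = -8, σ_2 = 8, σ_3 = 0.
On [0, 1], S(x) = 3 + 7/3·x - 4·x² + 8/3·x³.
With x = 1/4: S(1/4) = 27/8.

3.3750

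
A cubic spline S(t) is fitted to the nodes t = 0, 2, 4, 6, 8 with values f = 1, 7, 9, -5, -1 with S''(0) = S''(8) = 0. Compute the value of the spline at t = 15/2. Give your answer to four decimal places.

With M_i denoting the second derivative at x_i, h_i = 2, 2, 2, 2, and Δ_i = (y_(i+1) − y_i)/h_i = 3, 1, -7, 2:
  2·M_0 + 8·M_1 + 2·M_2 = 6(Δ_1 - Δ_0) = -12
  2·M_1 + 8·M_2 + 2·M_3 = 6(Δ_2 - Δ_1) = -48
  2·M_2 + 8·M_3 + 2·M_4 = 6(Δ_3 - Δ_2) = 54
Natural end conditions: M_0 = M_4 = 0.
Solving the tridiagonal system: M_0 = 0, M_1 = 33/56, M_2 = -117/14, M_3 = 495/56, M_4 = 0.
On [6, 8], S(t) = -5 - 109/28·(t - 6) + 495/112·(t - 6)² - 165/224·(t - 6)³.
With (t - 6) = 3/2: S(15/2) = -6059/1792.

-3.3811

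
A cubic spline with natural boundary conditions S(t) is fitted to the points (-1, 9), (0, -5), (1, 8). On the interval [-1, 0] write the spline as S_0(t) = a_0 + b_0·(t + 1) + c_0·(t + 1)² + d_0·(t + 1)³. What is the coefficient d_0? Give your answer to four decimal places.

Let σ_i = S''(x_i). Step sizes h_i = 1, 1; slopes of the chords Δ_i = (y_(i+1) - y_i)/h_i = -14, 13.
  1·σ_0 + 4·σ_1 + 1·σ_2 = 6(Δ_1 - Δ_0) = 162
Natural end conditions: σ_0 = σ_2 = 0.
Solving: σ_0 = 0, σ_1 = 81/2, σ_2 = 0.
On [-1, 0], with S_0(t) = a_0 + b_0·(t + 1) + c_0·(t + 1)² + d_0·(t + 1)³: c_0 = σ_0/2 = 0, d_0 = (σ_1 - σ_0)/(6h_0) = 27/4, b_0 = Δ_0 - h_0(2σ_0 + σ_1)/6 = -83/4.

6.7500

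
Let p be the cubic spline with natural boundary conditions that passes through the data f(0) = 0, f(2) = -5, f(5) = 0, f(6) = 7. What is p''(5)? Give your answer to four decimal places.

3.4507

With σ_i denoting the second derivative at x_i, h_i = 2, 3, 1, and Δ_i = (y_(i+1) − y_i)/h_i = -5/2, 5/3, 7:
  2·σ_0 + 10·σ_1 + 3·σ_2 = 6(Δ_1 - Δ_0) = 25
  3·σ_1 + 8·σ_2 + 1·σ_3 = 6(Δ_2 - Δ_1) = 32
Natural end conditions: σ_0 = σ_3 = 0.
Hence σ_0 = 0, σ_1 = 104/71, σ_2 = 245/71, σ_3 = 0.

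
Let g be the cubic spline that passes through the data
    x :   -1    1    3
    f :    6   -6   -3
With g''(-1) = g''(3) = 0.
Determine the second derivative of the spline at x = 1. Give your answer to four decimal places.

5.6250

Write M_i for g''(x_i). With h_i = 2, 2 and divided differences Δ_i = -6, 3/2, the continuity of g' gives the tridiagonal system
  2·M_0 + 8·M_1 + 2·M_2 = 6(Δ_1 - Δ_0) = 45
Natural end conditions: M_0 = M_2 = 0.
Hence M_0 = 0, M_1 = 45/8, M_2 = 0.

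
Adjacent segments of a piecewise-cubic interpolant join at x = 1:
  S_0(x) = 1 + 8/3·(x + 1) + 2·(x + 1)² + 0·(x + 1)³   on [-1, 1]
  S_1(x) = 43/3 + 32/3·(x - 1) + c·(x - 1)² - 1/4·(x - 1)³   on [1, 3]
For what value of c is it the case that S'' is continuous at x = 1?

S_0''(x) = 4 + 0·(x + 1), so S_0''(1) = 4. On the right, S_1''(1) = 2c, so c = 2.

2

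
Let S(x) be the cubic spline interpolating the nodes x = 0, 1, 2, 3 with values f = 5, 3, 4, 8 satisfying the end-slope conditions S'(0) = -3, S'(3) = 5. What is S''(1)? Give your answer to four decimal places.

3.3333

Write σ_i for S''(x_i). With h_i = 1, 1, 1 and divided differences Δ_i = -2, 1, 4, the continuity of S' gives the tridiagonal system
  1·σ_0 + 4·σ_1 + 1·σ_2 = 6(Δ_1 - Δ_0) = 18
  1·σ_1 + 4·σ_2 + 1·σ_3 = 6(Δ_2 - Δ_1) = 18
Clamped end conditions give two more equations: 2h_0·σ_0 + h_0·σ_1 = 6(Δ_0 - S'(0)) = 6 and h_2·σ_2 + 2h_2·σ_3 = 6(S'(3) - Δ_2) = 6.
Forward elimination and back-substitution give σ_0 = 4/3, σ_1 = 10/3, σ_2 = 10/3, σ_3 = 4/3.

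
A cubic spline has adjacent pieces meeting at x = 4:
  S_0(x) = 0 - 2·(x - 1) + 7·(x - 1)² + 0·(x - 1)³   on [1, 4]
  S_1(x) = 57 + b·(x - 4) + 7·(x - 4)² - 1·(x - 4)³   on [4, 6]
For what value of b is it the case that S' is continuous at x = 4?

40

S_0'(x) = -2 + 14·(x - 1) + 0·(x - 1)², so S_0'(4) = 40. On the right, S_1'(4) = b, so b = 40.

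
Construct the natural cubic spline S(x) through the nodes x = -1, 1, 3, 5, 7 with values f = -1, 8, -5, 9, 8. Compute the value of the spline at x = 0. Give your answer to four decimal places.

Put σ_i = S'' at the i-th knot. Here h = (2, 2, 2, 2) and Δ = (9/2, -13/2, 7, -1/2), so the interior equations h_(i-1)·σ_(i-1) + 2(h_(i-1)+h_i)·σ_i + h_i·σ_(i+1) = 6(Δ_i − Δ_(i-1)) read
  2·σ_0 + 8·σ_1 + 2·σ_2 = 6(Δ_1 - Δ_0) = -66
  2·σ_1 + 8·σ_2 + 2·σ_3 = 6(Δ_2 - Δ_1) = 81
  2·σ_2 + 8·σ_3 + 2·σ_4 = 6(Δ_3 - Δ_2) = -45
Natural end conditions: σ_0 = σ_4 = 0.
Forward elimination and back-substitution give σ_0 = 0, σ_1 = -1359/112, σ_2 = 435/28, σ_3 = -1065/112, σ_4 = 0.
On [-1, 1], S(x) = -1 + 957/112·(x + 1) + 0·(x + 1)² - 453/448·(x + 1)³.
With (x + 1) = 1: S(0) = 2927/448.

6.5335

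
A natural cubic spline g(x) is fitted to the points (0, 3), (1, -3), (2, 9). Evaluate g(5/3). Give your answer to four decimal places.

3.6667

With M_i denoting the second derivative at x_i, h_i = 1, 1, and Δ_i = (y_(i+1) − y_i)/h_i = -6, 12:
  1·M_0 + 4·M_1 + 1·M_2 = 6(Δ_1 - Δ_0) = 108
Natural end conditions: M_0 = M_2 = 0.
Solving the tridiagonal system: M_0 = 0, M_1 = 27, M_2 = 0.
On [1, 2], g(x) = -3 + 3·(x - 1) + 27/2·(x - 1)² - 9/2·(x - 1)³.
With (x - 1) = 2/3: g(5/3) = 11/3.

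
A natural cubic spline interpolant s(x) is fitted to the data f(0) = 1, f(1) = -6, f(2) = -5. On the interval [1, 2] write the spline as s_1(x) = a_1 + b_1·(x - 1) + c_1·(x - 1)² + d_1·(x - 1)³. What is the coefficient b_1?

-3

Put σ_i = s'' at the i-th knot. Here h = (1, 1) and Δ = (-7, 1), so the interior equations h_(i-1)·σ_(i-1) + 2(h_(i-1)+h_i)·σ_i + h_i·σ_(i+1) = 6(Δ_i − Δ_(i-1)) read
  1·σ_0 + 4·σ_1 + 1·σ_2 = 6(Δ_1 - Δ_0) = 48
Natural end conditions: σ_0 = σ_2 = 0.
Solving the tridiagonal system: σ_0 = 0, σ_1 = 12, σ_2 = 0.
On [1, 2], with s_1(x) = a_1 + b_1·(x - 1) + c_1·(x - 1)² + d_1·(x - 1)³: c_1 = σ_1/2 = 6, d_1 = (σ_2 - σ_1)/(6h_1) = -2, b_1 = Δ_1 - h_1(2σ_1 + σ_2)/6 = -3.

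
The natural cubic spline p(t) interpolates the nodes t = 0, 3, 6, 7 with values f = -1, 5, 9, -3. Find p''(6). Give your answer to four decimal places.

With M_i denoting the second derivative at x_i, h_i = 3, 3, 1, and Δ_i = (y_(i+1) − y_i)/h_i = 2, 4/3, -12:
  3·M_0 + 12·M_1 + 3·M_2 = 6(Δ_1 - Δ_0) = -4
  3·M_1 + 8·M_2 + 1·M_3 = 6(Δ_2 - Δ_1) = -80
Natural end conditions: M_0 = M_3 = 0.
Hence M_0 = 0, M_1 = 208/87, M_2 = -316/29, M_3 = 0.

-10.8966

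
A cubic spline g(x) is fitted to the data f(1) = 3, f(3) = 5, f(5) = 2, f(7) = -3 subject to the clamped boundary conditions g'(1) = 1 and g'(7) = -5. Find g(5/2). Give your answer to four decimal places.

Let m_i = g''(x_i). Step sizes h_i = 2, 2, 2; slopes of the chords Δ_i = (y_(i+1) - y_i)/h_i = 1, -3/2, -5/2.
  2·m_0 + 8·m_1 + 2·m_2 = 6(Δ_1 - Δ_0) = -15
  2·m_1 + 8·m_2 + 2·m_3 = 6(Δ_2 - Δ_1) = -6
Clamped end conditions give two more equations: 2h_0·m_0 + h_0·m_1 = 6(Δ_0 - g'(1)) = 0 and h_2·m_2 + 2h_2·m_3 = 6(g'(7) - Δ_2) = -15.
Hence m_0 = 6/5, m_1 = -12/5, m_2 = 9/10, m_3 = -21/5.
On [1, 3], g(x) = 3 + 1·(x - 1) + 3/5·(x - 1)² - 3/10·(x - 1)³.
With (x - 1) = 3/2: g(5/2) = 387/80.

4.8375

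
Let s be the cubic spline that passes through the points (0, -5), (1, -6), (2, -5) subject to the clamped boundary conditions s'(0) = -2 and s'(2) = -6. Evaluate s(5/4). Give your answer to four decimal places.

-5.2813

With M_i denoting the second derivative at x_i, h_i = 1, 1, and Δ_i = (y_(i+1) − y_i)/h_i = -1, 1:
  1·M_0 + 4·M_1 + 1·M_2 = 6(Δ_1 - Δ_0) = 12
Clamped end conditions give two more equations: 2h_0·M_0 + h_0·M_1 = 6(Δ_0 - s'(0)) = 6 and h_1·M_1 + 2h_1·M_2 = 6(s'(2) - Δ_1) = -42.
Solving the tridiagonal system: M_0 = -2, M_1 = 10, M_2 = -26.
On [1, 2], s(x) = -6 + 2·(x - 1) + 5·(x - 1)² - 6·(x - 1)³.
With (x - 1) = 1/4: s(5/4) = -169/32.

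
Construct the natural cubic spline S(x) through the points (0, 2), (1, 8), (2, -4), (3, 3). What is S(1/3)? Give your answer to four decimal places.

5.7975

With M_i denoting the second derivative at x_i, h_i = 1, 1, 1, and Δ_i = (y_(i+1) − y_i)/h_i = 6, -12, 7:
  1·M_0 + 4·M_1 + 1·M_2 = 6(Δ_1 - Δ_0) = -108
  1·M_1 + 4·M_2 + 1·M_3 = 6(Δ_2 - Δ_1) = 114
Natural end conditions: M_0 = M_3 = 0.
Solving the tridiagonal system: M_0 = 0, M_1 = -182/5, M_2 = 188/5, M_3 = 0.
On [0, 1], S(x) = 2 + 181/15·x + 0·x² - 91/15·x³.
With x = 1/3: S(1/3) = 2348/405.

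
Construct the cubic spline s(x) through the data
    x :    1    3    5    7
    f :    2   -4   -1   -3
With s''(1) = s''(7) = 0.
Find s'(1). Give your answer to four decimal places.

-4.3667

Write M_i for s''(x_i). With h_i = 2, 2, 2 and divided differences Δ_i = -3, 3/2, -1, the continuity of s' gives the tridiagonal system
  2·M_0 + 8·M_1 + 2·M_2 = 6(Δ_1 - Δ_0) = 27
  2·M_1 + 8·M_2 + 2·M_3 = 6(Δ_2 - Δ_1) = -15
Natural end conditions: M_0 = M_3 = 0.
Solving the tridiagonal system: M_0 = 0, M_1 = 41/10, M_2 = -29/10, M_3 = 0.
On [1, 3], s'(x) = b_0 + 2c_0·(x - 1) + 3d_0·(x - 1)² with b_0 = Δ_0 - h_0(2M_0 + M_1)/6 = -131/30, c_0 = M_0/2 = 0, d_0 = (M_1 - M_0)/(6h_0) = 41/120. So s'(1) = -131/30.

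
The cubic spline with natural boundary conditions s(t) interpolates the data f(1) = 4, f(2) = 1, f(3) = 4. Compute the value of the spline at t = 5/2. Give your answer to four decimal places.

1.9375

With σ_i denoting the second derivative at x_i, h_i = 1, 1, and Δ_i = (y_(i+1) − y_i)/h_i = -3, 3:
  1·σ_0 + 4·σ_1 + 1·σ_2 = 6(Δ_1 - Δ_0) = 36
Natural end conditions: σ_0 = σ_2 = 0.
Forward elimination and back-substitution give σ_0 = 0, σ_1 = 9, σ_2 = 0.
On [2, 3], s(t) = 1 + 0·(t - 2) + 9/2·(t - 2)² - 3/2·(t - 2)³.
With (t - 2) = 1/2: s(5/2) = 31/16.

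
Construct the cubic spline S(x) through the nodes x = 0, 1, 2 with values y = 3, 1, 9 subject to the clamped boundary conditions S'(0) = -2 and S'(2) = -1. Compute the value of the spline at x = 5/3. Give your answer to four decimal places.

Put m_i = S'' at the i-th knot. Here h = (1, 1) and Δ = (-2, 8), so the interior equations h_(i-1)·m_(i-1) + 2(h_(i-1)+h_i)·m_i + h_i·m_(i+1) = 6(Δ_i − Δ_(i-1)) read
  1·m_0 + 4·m_1 + 1·m_2 = 6(Δ_1 - Δ_0) = 60
Clamped end conditions give two more equations: 2h_0·m_0 + h_0·m_1 = 6(Δ_0 - S'(0)) = 0 and h_1·m_1 + 2h_1·m_2 = 6(S'(2) - Δ_1) = -54.
Solving: m_0 = -29/2, m_1 = 29, m_2 = -83/2.
On [1, 2], S(x) = 1 + 21/4·(x - 1) + 29/2·(x - 1)² - 47/4·(x - 1)³.
With (x - 1) = 2/3: S(5/3) = 403/54.

7.4630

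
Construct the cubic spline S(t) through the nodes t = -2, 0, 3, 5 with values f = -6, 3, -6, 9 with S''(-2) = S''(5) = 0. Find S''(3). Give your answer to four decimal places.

8.4066

With m_i denoting the second derivative at x_i, h_i = 2, 3, 2, and Δ_i = (y_(i+1) − y_i)/h_i = 9/2, -3, 15/2:
  2·m_0 + 10·m_1 + 3·m_2 = 6(Δ_1 - Δ_0) = -45
  3·m_1 + 10·m_2 + 2·m_3 = 6(Δ_2 - Δ_1) = 63
Natural end conditions: m_0 = m_3 = 0.
Hence m_0 = 0, m_1 = -639/91, m_2 = 765/91, m_3 = 0.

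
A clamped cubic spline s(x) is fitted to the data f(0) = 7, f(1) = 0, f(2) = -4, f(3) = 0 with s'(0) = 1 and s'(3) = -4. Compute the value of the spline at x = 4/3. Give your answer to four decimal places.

Write σ_i for s''(x_i). With h_i = 1, 1, 1 and divided differences Δ_i = -7, -4, 4, the continuity of s' gives the tridiagonal system
  1·σ_0 + 4·σ_1 + 1·σ_2 = 6(Δ_1 - Δ_0) = 18
  1·σ_1 + 4·σ_2 + 1·σ_3 = 6(Δ_2 - Δ_1) = 48
Clamped end conditions give two more equations: 2h_0·σ_0 + h_0·σ_1 = 6(Δ_0 - s'(0)) = -48 and h_2·σ_2 + 2h_2·σ_3 = 6(s'(3) - Δ_2) = -48.
Solving the tridiagonal system: σ_0 = -82/3, σ_1 = 20/3, σ_2 = 56/3, σ_3 = -100/3.
On [1, 2], s(x) = 0 - 28/3·(x - 1) + 10/3·(x - 1)² + 2·(x - 1)³.
With (x - 1) = 1/3: s(4/3) = -8/3.

-2.6667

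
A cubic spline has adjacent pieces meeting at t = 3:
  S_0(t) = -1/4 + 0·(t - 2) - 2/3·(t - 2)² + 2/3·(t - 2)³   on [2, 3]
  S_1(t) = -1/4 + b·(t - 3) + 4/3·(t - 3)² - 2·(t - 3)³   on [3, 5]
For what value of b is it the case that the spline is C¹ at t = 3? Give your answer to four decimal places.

0.6667

S_0'(t) = 0 - 4/3·(t - 2) + 2·(t - 2)², so S_0'(3) = 2/3. On the right, S_1'(3) = b, so b = 2/3.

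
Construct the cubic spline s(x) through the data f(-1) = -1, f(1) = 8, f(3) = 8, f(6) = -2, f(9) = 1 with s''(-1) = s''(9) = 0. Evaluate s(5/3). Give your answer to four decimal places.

Put m_i = s'' at the i-th knot. Here h = (2, 2, 3, 3) and Δ = (9/2, 0, -10/3, 1), so the interior equations h_(i-1)·m_(i-1) + 2(h_(i-1)+h_i)·m_i + h_i·m_(i+1) = 6(Δ_i − Δ_(i-1)) read
  2·m_0 + 8·m_1 + 2·m_2 = 6(Δ_1 - Δ_0) = -27
  2·m_1 + 10·m_2 + 3·m_3 = 6(Δ_2 - Δ_1) = -20
  3·m_2 + 12·m_3 + 3·m_4 = 6(Δ_3 - Δ_2) = 26
Natural end conditions: m_0 = m_4 = 0.
Forward elimination and back-substitution give m_0 = 0, m_1 = -787/280, m_2 = -79/35, m_3 = 1147/420, m_4 = 0.
On [1, 3], s(x) = 8 + 1103/420·(x - 1) - 787/560·(x - 1)² + 31/672·(x - 1)³.
With (x - 1) = 2/3: s(5/3) = 51823/5670.

9.1399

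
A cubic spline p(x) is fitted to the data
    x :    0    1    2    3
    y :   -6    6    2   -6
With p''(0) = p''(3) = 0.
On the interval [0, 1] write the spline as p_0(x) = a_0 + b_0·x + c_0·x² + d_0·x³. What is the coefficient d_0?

-4

With σ_i denoting the second derivative at x_i, h_i = 1, 1, 1, and Δ_i = (y_(i+1) − y_i)/h_i = 12, -4, -8:
  1·σ_0 + 4·σ_1 + 1·σ_2 = 6(Δ_1 - Δ_0) = -96
  1·σ_1 + 4·σ_2 + 1·σ_3 = 6(Δ_2 - Δ_1) = -24
Natural end conditions: σ_0 = σ_3 = 0.
Forward elimination and back-substitution give σ_0 = 0, σ_1 = -24, σ_2 = 0, σ_3 = 0.
On [0, 1], with p_0(x) = a_0 + b_0·x + c_0·x² + d_0·x³: c_0 = σ_0/2 = 0, d_0 = (σ_1 - σ_0)/(6h_0) = -4, b_0 = Δ_0 - h_0(2σ_0 + σ_1)/6 = 16.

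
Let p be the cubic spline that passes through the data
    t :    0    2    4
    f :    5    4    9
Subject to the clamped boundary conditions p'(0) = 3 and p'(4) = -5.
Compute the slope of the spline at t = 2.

With M_i denoting the second derivative at x_i, h_i = 2, 2, and Δ_i = (y_(i+1) − y_i)/h_i = -1/2, 5/2:
  2·M_0 + 8·M_1 + 2·M_2 = 6(Δ_1 - Δ_0) = 18
Clamped end conditions give two more equations: 2h_0·M_0 + h_0·M_1 = 6(Δ_0 - p'(0)) = -21 and h_1·M_1 + 2h_1·M_2 = 6(p'(4) - Δ_1) = -45.
Forward elimination and back-substitution give M_0 = -19/2, M_1 = 17/2, M_2 = -31/2.
On [2, 4], p'(t) = b_1 + 2c_1·(t - 2) + 3d_1·(t - 2)² with b_1 = Δ_1 - h_1(2M_1 + M_2)/6 = 2, c_1 = M_1/2 = 17/4, d_1 = (M_2 - M_1)/(6h_1) = -2. So p'(2) = 2.

2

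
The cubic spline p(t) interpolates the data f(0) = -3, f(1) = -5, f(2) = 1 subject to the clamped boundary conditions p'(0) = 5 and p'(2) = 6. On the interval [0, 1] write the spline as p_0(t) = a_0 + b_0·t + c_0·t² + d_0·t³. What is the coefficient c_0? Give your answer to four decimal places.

Write M_i for p''(x_i). With h_i = 1, 1 and divided differences Δ_i = -2, 6, the continuity of p' gives the tridiagonal system
  1·M_0 + 4·M_1 + 1·M_2 = 6(Δ_1 - Δ_0) = 48
Clamped end conditions give two more equations: 2h_0·M_0 + h_0·M_1 = 6(Δ_0 - p'(0)) = -42 and h_1·M_1 + 2h_1·M_2 = 6(p'(2) - Δ_1) = 0.
Forward elimination and back-substitution give M_0 = -65/2, M_1 = 23, M_2 = -23/2.
On [0, 1], with p_0(t) = a_0 + b_0·t + c_0·t² + d_0·t³: c_0 = M_0/2 = -65/4, d_0 = (M_1 - M_0)/(6h_0) = 37/4, b_0 = Δ_0 - h_0(2M_0 + M_1)/6 = 5.

-16.2500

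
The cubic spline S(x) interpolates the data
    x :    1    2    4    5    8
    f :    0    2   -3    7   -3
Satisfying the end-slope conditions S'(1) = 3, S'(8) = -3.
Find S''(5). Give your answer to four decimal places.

-15.3525

Write M_i for S''(x_i). With h_i = 1, 2, 1, 3 and divided differences Δ_i = 2, -5/2, 10, -10/3, the continuity of S' gives the tridiagonal system
  1·M_0 + 6·M_1 + 2·M_2 = 6(Δ_1 - Δ_0) = -27
  2·M_1 + 6·M_2 + 1·M_3 = 6(Δ_2 - Δ_1) = 75
  1·M_2 + 8·M_3 + 3·M_4 = 6(Δ_3 - Δ_2) = -80
Clamped end conditions give two more equations: 2h_0·M_0 + h_0·M_1 = 6(Δ_0 - S'(1)) = -6 and h_3·M_3 + 2h_3·M_4 = 6(S'(8) - Δ_3) = 2.
Solving: M_0 = 317/122, M_1 = -683/61, M_2 = 4585/244, M_3 = -1873/122, M_4 = 5863/732.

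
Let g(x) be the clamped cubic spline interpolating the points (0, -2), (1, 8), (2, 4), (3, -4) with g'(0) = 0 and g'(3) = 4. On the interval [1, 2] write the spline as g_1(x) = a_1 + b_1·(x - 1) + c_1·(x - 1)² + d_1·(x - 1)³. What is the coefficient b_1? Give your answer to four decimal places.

Put M_i = g'' at the i-th knot. Here h = (1, 1, 1) and Δ = (10, -4, -8), so the interior equations h_(i-1)·M_(i-1) + 2(h_(i-1)+h_i)·M_i + h_i·M_(i+1) = 6(Δ_i − Δ_(i-1)) read
  1·M_0 + 4·M_1 + 1·M_2 = 6(Δ_1 - Δ_0) = -84
  1·M_1 + 4·M_2 + 1·M_3 = 6(Δ_2 - Δ_1) = -24
Clamped end conditions give two more equations: 2h_0·M_0 + h_0·M_1 = 6(Δ_0 - g'(0)) = 60 and h_2·M_2 + 2h_2·M_3 = 6(g'(3) - Δ_2) = 72.
Forward elimination and back-substitution give M_0 = 676/15, M_1 = -452/15, M_2 = -128/15, M_3 = 604/15.
On [1, 2], with g_1(x) = a_1 + b_1·(x - 1) + c_1·(x - 1)² + d_1·(x - 1)³: c_1 = M_1/2 = -226/15, d_1 = (M_2 - M_1)/(6h_1) = 18/5, b_1 = Δ_1 - h_1(2M_1 + M_2)/6 = 112/15.

7.4667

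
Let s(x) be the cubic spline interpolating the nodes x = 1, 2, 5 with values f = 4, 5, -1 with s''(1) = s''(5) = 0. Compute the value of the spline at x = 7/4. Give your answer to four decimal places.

With M_i denoting the second derivative at x_i, h_i = 1, 3, and Δ_i = (y_(i+1) − y_i)/h_i = 1, -2:
  1·M_0 + 8·M_1 + 3·M_2 = 6(Δ_1 - Δ_0) = -18
Natural end conditions: M_0 = M_2 = 0.
Solving the tridiagonal system: M_0 = 0, M_1 = -9/4, M_2 = 0.
On [1, 2], s(x) = 4 + 11/8·(x - 1) + 0·(x - 1)² - 3/8·(x - 1)³.
With (x - 1) = 3/4: s(7/4) = 2495/512.

4.8730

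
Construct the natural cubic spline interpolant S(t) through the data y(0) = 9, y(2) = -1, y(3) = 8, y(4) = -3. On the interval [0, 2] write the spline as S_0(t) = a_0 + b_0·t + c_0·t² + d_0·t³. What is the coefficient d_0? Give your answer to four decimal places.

With M_i denoting the second derivative at x_i, h_i = 2, 1, 1, and Δ_i = (y_(i+1) − y_i)/h_i = -5, 9, -11:
  2·M_0 + 6·M_1 + 1·M_2 = 6(Δ_1 - Δ_0) = 84
  1·M_1 + 4·M_2 + 1·M_3 = 6(Δ_2 - Δ_1) = -120
Natural end conditions: M_0 = M_3 = 0.
Solving: M_0 = 0, M_1 = 456/23, M_2 = -804/23, M_3 = 0.
On [0, 2], with S_0(t) = a_0 + b_0·t + c_0·t² + d_0·t³: c_0 = M_0/2 = 0, d_0 = (M_1 - M_0)/(6h_0) = 38/23, b_0 = Δ_0 - h_0(2M_0 + M_1)/6 = -267/23.

1.6522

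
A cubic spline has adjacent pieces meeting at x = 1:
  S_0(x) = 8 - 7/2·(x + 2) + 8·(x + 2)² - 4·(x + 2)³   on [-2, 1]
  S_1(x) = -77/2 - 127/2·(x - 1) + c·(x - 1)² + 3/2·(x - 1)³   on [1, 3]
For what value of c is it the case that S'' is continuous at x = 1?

S_0''(x) = 16 - 24·(x + 2), so S_0''(1) = -56. On the right, S_1''(1) = 2c, so c = -28.

-28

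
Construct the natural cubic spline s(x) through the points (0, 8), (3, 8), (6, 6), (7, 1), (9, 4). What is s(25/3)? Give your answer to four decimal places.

Put M_i = s'' at the i-th knot. Here h = (3, 3, 1, 2) and Δ = (0, -2/3, -5, 3/2), so the interior equations h_(i-1)·M_(i-1) + 2(h_(i-1)+h_i)·M_i + h_i·M_(i+1) = 6(Δ_i − Δ_(i-1)) read
  3·M_0 + 12·M_1 + 3·M_2 = 6(Δ_1 - Δ_0) = -4
  3·M_1 + 8·M_2 + 1·M_3 = 6(Δ_2 - Δ_1) = -26
  1·M_2 + 6·M_3 + 2·M_4 = 6(Δ_3 - Δ_2) = 39
Natural end conditions: M_0 = M_4 = 0.
Solving: M_0 = 0, M_1 = 397/510, M_2 = -378/85, M_3 = 1231/170, M_4 = 0.
On [7, 9], s(x) = 1 - 1697/510·(x - 7) + 1231/340·(x - 7)² - 1231/2040·(x - 7)³.
With (x - 7) = 4/3: s(25/3) = 10807/6885.

1.5696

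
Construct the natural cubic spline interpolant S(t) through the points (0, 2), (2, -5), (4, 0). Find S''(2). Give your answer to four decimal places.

4.5000

Put σ_i = S'' at the i-th knot. Here h = (2, 2) and Δ = (-7/2, 5/2), so the interior equations h_(i-1)·σ_(i-1) + 2(h_(i-1)+h_i)·σ_i + h_i·σ_(i+1) = 6(Δ_i − Δ_(i-1)) read
  2·σ_0 + 8·σ_1 + 2·σ_2 = 6(Δ_1 - Δ_0) = 36
Natural end conditions: σ_0 = σ_2 = 0.
Solving: σ_0 = 0, σ_1 = 9/2, σ_2 = 0.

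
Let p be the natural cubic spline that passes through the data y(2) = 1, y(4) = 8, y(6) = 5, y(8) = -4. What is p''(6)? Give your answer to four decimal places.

-1.4000

Put M_i = p'' at the i-th knot. Here h = (2, 2, 2) and Δ = (7/2, -3/2, -9/2), so the interior equations h_(i-1)·M_(i-1) + 2(h_(i-1)+h_i)·M_i + h_i·M_(i+1) = 6(Δ_i − Δ_(i-1)) read
  2·M_0 + 8·M_1 + 2·M_2 = 6(Δ_1 - Δ_0) = -30
  2·M_1 + 8·M_2 + 2·M_3 = 6(Δ_2 - Δ_1) = -18
Natural end conditions: M_0 = M_3 = 0.
Solving: M_0 = 0, M_1 = -17/5, M_2 = -7/5, M_3 = 0.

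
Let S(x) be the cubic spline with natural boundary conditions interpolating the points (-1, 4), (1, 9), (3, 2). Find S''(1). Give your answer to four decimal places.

-4.5000

Put M_i = S'' at the i-th knot. Here h = (2, 2) and Δ = (5/2, -7/2), so the interior equations h_(i-1)·M_(i-1) + 2(h_(i-1)+h_i)·M_i + h_i·M_(i+1) = 6(Δ_i − Δ_(i-1)) read
  2·M_0 + 8·M_1 + 2·M_2 = 6(Δ_1 - Δ_0) = -36
Natural end conditions: M_0 = M_2 = 0.
Solving the tridiagonal system: M_0 = 0, M_1 = -9/2, M_2 = 0.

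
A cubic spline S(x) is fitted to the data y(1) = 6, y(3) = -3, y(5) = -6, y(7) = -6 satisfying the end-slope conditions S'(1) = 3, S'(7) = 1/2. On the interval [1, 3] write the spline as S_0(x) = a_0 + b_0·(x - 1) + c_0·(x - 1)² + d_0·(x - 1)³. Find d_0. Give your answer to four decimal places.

Let M_i = S''(x_i). Step sizes h_i = 2, 2, 2; slopes of the chords Δ_i = (y_(i+1) - y_i)/h_i = -9/2, -3/2, 0.
  2·M_0 + 8·M_1 + 2·M_2 = 6(Δ_1 - Δ_0) = 18
  2·M_1 + 8·M_2 + 2·M_3 = 6(Δ_2 - Δ_1) = 9
Clamped end conditions give two more equations: 2h_0·M_0 + h_0·M_1 = 6(Δ_0 - S'(1)) = -45 and h_2·M_2 + 2h_2·M_3 = 6(S'(7) - Δ_2) = 3.
Hence M_0 = -427/30, M_1 = 179/30, M_2 = -19/30, M_3 = 16/15.
On [1, 3], with S_0(x) = a_0 + b_0·(x - 1) + c_0·(x - 1)² + d_0·(x - 1)³: c_0 = M_0/2 = -427/60, d_0 = (M_1 - M_0)/(6h_0) = 101/60, b_0 = Δ_0 - h_0(2M_0 + M_1)/6 = 3.

1.6833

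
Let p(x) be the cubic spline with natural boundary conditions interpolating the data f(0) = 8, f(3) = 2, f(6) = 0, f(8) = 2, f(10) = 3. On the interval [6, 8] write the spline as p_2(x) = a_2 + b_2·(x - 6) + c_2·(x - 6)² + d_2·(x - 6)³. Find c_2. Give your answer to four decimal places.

Let m_i = p''(x_i). Step sizes h_i = 3, 3, 2, 2; slopes of the chords Δ_i = (y_(i+1) - y_i)/h_i = -2, -2/3, 1, 1/2.
  3·m_0 + 12·m_1 + 3·m_2 = 6(Δ_1 - Δ_0) = 8
  3·m_1 + 10·m_2 + 2·m_3 = 6(Δ_2 - Δ_1) = 10
  2·m_2 + 8·m_3 + 2·m_4 = 6(Δ_3 - Δ_2) = -3
Natural end conditions: m_0 = m_4 = 0.
Solving the tridiagonal system: m_0 = 0, m_1 = 5/12, m_2 = 1, m_3 = -5/8, m_4 = 0.
On [6, 8], with p_2(x) = a_2 + b_2·(x - 6) + c_2·(x - 6)² + d_2·(x - 6)³: c_2 = m_2/2 = 1/2, d_2 = (m_3 - m_2)/(6h_2) = -13/96, b_2 = Δ_2 - h_2(2m_2 + m_3)/6 = 13/24.

0.5000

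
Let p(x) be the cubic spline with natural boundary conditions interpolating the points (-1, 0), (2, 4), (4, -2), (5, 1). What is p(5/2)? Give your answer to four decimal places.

2.2411

Let M_i = p''(x_i). Step sizes h_i = 3, 2, 1; slopes of the chords Δ_i = (y_(i+1) - y_i)/h_i = 4/3, -3, 3.
  3·M_0 + 10·M_1 + 2·M_2 = 6(Δ_1 - Δ_0) = -26
  2·M_1 + 6·M_2 + 1·M_3 = 6(Δ_2 - Δ_1) = 36
Natural end conditions: M_0 = M_3 = 0.
Solving the tridiagonal system: M_0 = 0, M_1 = -57/14, M_2 = 103/14, M_3 = 0.
On [2, 4], p(x) = 4 - 115/42·(x - 2) - 57/28·(x - 2)² + 20/21·(x - 2)³.
With (x - 2) = 1/2: p(5/2) = 251/112.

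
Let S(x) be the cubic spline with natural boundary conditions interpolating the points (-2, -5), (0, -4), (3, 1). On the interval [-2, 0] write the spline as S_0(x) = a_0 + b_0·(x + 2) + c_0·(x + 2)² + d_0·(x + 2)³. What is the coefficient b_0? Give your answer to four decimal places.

With M_i denoting the second derivative at x_i, h_i = 2, 3, and Δ_i = (y_(i+1) − y_i)/h_i = 1/2, 5/3:
  2·M_0 + 10·M_1 + 3·M_2 = 6(Δ_1 - Δ_0) = 7
Natural end conditions: M_0 = M_2 = 0.
Hence M_0 = 0, M_1 = 7/10, M_2 = 0.
On [-2, 0], with S_0(x) = a_0 + b_0·(x + 2) + c_0·(x + 2)² + d_0·(x + 2)³: c_0 = M_0/2 = 0, d_0 = (M_1 - M_0)/(6h_0) = 7/120, b_0 = Δ_0 - h_0(2M_0 + M_1)/6 = 4/15.

0.2667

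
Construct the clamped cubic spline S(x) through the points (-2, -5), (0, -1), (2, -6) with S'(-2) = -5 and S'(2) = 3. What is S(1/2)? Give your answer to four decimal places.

-2.0273

Write M_i for S''(x_i). With h_i = 2, 2 and divided differences Δ_i = 2, -5/2, the continuity of S' gives the tridiagonal system
  2·M_0 + 8·M_1 + 2·M_2 = 6(Δ_1 - Δ_0) = -27
Clamped end conditions give two more equations: 2h_0·M_0 + h_0·M_1 = 6(Δ_0 - S'(-2)) = 42 and h_1·M_1 + 2h_1·M_2 = 6(S'(2) - Δ_1) = 33.
Solving: M_0 = 127/8, M_1 = -43/4, M_2 = 109/8.
On [0, 2], S(x) = -1 + 1/8·x - 43/8·x² + 65/32·x³.
With x = 1/2: S(1/2) = -519/256.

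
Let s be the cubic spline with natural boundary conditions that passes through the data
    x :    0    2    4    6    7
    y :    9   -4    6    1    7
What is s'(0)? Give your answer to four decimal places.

-10.3415

With M_i denoting the second derivative at x_i, h_i = 2, 2, 2, 1, and Δ_i = (y_(i+1) − y_i)/h_i = -13/2, 5, -5/2, 6:
  2·M_0 + 8·M_1 + 2·M_2 = 6(Δ_1 - Δ_0) = 69
  2·M_1 + 8·M_2 + 2·M_3 = 6(Δ_2 - Δ_1) = -45
  2·M_2 + 6·M_3 + 1·M_4 = 6(Δ_3 - Δ_2) = 51
Natural end conditions: M_0 = M_4 = 0.
Solving: M_0 = 0, M_1 = 945/82, M_2 = -951/82, M_3 = 507/41, M_4 = 0.
On [0, 2], s'(x) = b_0 + 2c_0·x + 3d_0·x² with b_0 = Δ_0 - h_0(2M_0 + M_1)/6 = -424/41, c_0 = M_0/2 = 0, d_0 = (M_1 - M_0)/(6h_0) = 315/328. So s'(0) = -424/41.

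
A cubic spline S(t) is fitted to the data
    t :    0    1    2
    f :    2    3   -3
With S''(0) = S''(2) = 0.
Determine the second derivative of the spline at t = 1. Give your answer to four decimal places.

Write M_i for S''(x_i). With h_i = 1, 1 and divided differences Δ_i = 1, -6, the continuity of S' gives the tridiagonal system
  1·M_0 + 4·M_1 + 1·M_2 = 6(Δ_1 - Δ_0) = -42
Natural end conditions: M_0 = M_2 = 0.
Solving the tridiagonal system: M_0 = 0, M_1 = -21/2, M_2 = 0.

-10.5000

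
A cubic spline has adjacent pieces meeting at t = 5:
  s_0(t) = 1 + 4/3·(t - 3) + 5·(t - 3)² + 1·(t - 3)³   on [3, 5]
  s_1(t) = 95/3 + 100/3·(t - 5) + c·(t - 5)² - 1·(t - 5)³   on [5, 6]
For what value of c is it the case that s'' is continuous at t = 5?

s_0''(t) = 10 + 6·(t - 3), so s_0''(5) = 22. On the right, s_1''(5) = 2c, so c = 11.

11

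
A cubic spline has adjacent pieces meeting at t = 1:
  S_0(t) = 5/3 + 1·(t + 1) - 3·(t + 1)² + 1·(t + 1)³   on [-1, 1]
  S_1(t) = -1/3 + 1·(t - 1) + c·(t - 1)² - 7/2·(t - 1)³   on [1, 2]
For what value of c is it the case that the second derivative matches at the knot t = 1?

S_0''(t) = -6 + 6·(t + 1), so S_0''(1) = 6. On the right, S_1''(1) = 2c, so c = 3.

3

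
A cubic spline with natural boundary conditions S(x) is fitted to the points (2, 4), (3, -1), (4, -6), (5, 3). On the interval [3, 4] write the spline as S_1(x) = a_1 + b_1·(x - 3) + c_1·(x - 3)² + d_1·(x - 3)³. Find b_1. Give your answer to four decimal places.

-6.8667

Put M_i = S'' at the i-th knot. Here h = (1, 1, 1) and Δ = (-5, -5, 9), so the interior equations h_(i-1)·M_(i-1) + 2(h_(i-1)+h_i)·M_i + h_i·M_(i+1) = 6(Δ_i − Δ_(i-1)) read
  1·M_0 + 4·M_1 + 1·M_2 = 6(Δ_1 - Δ_0) = 0
  1·M_1 + 4·M_2 + 1·M_3 = 6(Δ_2 - Δ_1) = 84
Natural end conditions: M_0 = M_3 = 0.
Solving the tridiagonal system: M_0 = 0, M_1 = -28/5, M_2 = 112/5, M_3 = 0.
On [3, 4], with S_1(x) = a_1 + b_1·(x - 3) + c_1·(x - 3)² + d_1·(x - 3)³: c_1 = M_1/2 = -14/5, d_1 = (M_2 - M_1)/(6h_1) = 14/3, b_1 = Δ_1 - h_1(2M_1 + M_2)/6 = -103/15.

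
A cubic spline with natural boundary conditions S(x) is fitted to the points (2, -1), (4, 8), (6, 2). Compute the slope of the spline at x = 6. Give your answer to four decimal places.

Let σ_i = S''(x_i). Step sizes h_i = 2, 2; slopes of the chords Δ_i = (y_(i+1) - y_i)/h_i = 9/2, -3.
  2·σ_0 + 8·σ_1 + 2·σ_2 = 6(Δ_1 - Δ_0) = -45
Natural end conditions: σ_0 = σ_2 = 0.
Solving the tridiagonal system: σ_0 = 0, σ_1 = -45/8, σ_2 = 0.
On [4, 6], S'(x) = b_1 + 2c_1·(x - 4) + 3d_1·(x - 4)² with b_1 = Δ_1 - h_1(2σ_1 + σ_2)/6 = 3/4, c_1 = σ_1/2 = -45/16, d_1 = (σ_2 - σ_1)/(6h_1) = 15/32. So S'(6) = -39/8.

-4.8750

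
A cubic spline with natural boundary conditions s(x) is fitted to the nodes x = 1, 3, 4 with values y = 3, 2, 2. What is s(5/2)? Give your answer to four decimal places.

2.1406

Put σ_i = s'' at the i-th knot. Here h = (2, 1) and Δ = (-1/2, 0), so the interior equations h_(i-1)·σ_(i-1) + 2(h_(i-1)+h_i)·σ_i + h_i·σ_(i+1) = 6(Δ_i − Δ_(i-1)) read
  2·σ_0 + 6·σ_1 + 1·σ_2 = 6(Δ_1 - Δ_0) = 3
Natural end conditions: σ_0 = σ_2 = 0.
Hence σ_0 = 0, σ_1 = 1/2, σ_2 = 0.
On [1, 3], s(x) = 3 - 2/3·(x - 1) + 0·(x - 1)² + 1/24·(x - 1)³.
With (x - 1) = 3/2: s(5/2) = 137/64.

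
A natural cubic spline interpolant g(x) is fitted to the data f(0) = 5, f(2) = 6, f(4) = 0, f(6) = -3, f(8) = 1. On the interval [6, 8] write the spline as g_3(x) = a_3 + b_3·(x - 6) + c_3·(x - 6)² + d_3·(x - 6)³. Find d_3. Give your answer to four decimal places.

-0.1920

With M_i denoting the second derivative at x_i, h_i = 2, 2, 2, 2, and Δ_i = (y_(i+1) − y_i)/h_i = 1/2, -3, -3/2, 2:
  2·M_0 + 8·M_1 + 2·M_2 = 6(Δ_1 - Δ_0) = -21
  2·M_1 + 8·M_2 + 2·M_3 = 6(Δ_2 - Δ_1) = 9
  2·M_2 + 8·M_3 + 2·M_4 = 6(Δ_3 - Δ_2) = 21
Natural end conditions: M_0 = M_4 = 0.
Forward elimination and back-substitution give M_0 = 0, M_1 = -165/56, M_2 = 9/7, M_3 = 129/56, M_4 = 0.
On [6, 8], with g_3(x) = a_3 + b_3·(x - 6) + c_3·(x - 6)² + d_3·(x - 6)³: c_3 = M_3/2 = 129/112, d_3 = (M_4 - M_3)/(6h_3) = -43/224, b_3 = Δ_3 - h_3(2M_3 + M_4)/6 = 13/28.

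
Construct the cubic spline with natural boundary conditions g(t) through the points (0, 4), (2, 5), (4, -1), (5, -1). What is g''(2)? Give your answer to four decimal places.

-3.6818

Let m_i = g''(x_i). Step sizes h_i = 2, 2, 1; slopes of the chords Δ_i = (y_(i+1) - y_i)/h_i = 1/2, -3, 0.
  2·m_0 + 8·m_1 + 2·m_2 = 6(Δ_1 - Δ_0) = -21
  2·m_1 + 6·m_2 + 1·m_3 = 6(Δ_2 - Δ_1) = 18
Natural end conditions: m_0 = m_3 = 0.
Hence m_0 = 0, m_1 = -81/22, m_2 = 93/22, m_3 = 0.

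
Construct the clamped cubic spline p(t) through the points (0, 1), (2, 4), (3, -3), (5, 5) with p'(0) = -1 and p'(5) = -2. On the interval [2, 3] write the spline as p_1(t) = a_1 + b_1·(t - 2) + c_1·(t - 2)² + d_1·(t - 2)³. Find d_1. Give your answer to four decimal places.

With m_i denoting the second derivative at x_i, h_i = 2, 1, 2, and Δ_i = (y_(i+1) − y_i)/h_i = 3/2, -7, 4:
  2·m_0 + 6·m_1 + 1·m_2 = 6(Δ_1 - Δ_0) = -51
  1·m_1 + 6·m_2 + 2·m_3 = 6(Δ_2 - Δ_1) = 66
Clamped end conditions give two more equations: 2h_0·m_0 + h_0·m_1 = 6(Δ_0 - p'(0)) = 15 and h_2·m_2 + 2h_2·m_3 = 6(p'(5) - Δ_2) = -36.
Solving: m_0 = 371/32, m_1 = -251/16, m_2 = 319/16, m_3 = -607/32.
On [2, 3], with p_1(t) = a_1 + b_1·(t - 2) + c_1·(t - 2)² + d_1·(t - 2)³: c_1 = m_1/2 = -251/32, d_1 = (m_2 - m_1)/(6h_1) = 95/16, b_1 = Δ_1 - h_1(2m_1 + m_2)/6 = -163/32.

5.9375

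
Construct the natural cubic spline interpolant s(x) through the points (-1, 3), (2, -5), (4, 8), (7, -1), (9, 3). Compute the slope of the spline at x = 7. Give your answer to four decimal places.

-1.7701

With M_i denoting the second derivative at x_i, h_i = 3, 2, 3, 2, and Δ_i = (y_(i+1) − y_i)/h_i = -8/3, 13/2, -3, 2:
  3·M_0 + 10·M_1 + 2·M_2 = 6(Δ_1 - Δ_0) = 55
  2·M_1 + 10·M_2 + 3·M_3 = 6(Δ_2 - Δ_1) = -57
  3·M_2 + 10·M_3 + 2·M_4 = 6(Δ_3 - Δ_2) = 30
Natural end conditions: M_0 = M_4 = 0.
Forward elimination and back-substitution give M_0 = 0, M_1 = 1265/174, M_2 = -770/87, M_3 = 164/29, M_4 = 0.
On [7, 9], s'(x) = b_3 + 2c_3·(x - 7) + 3d_3·(x - 7)² with b_3 = Δ_3 - h_3(2M_3 + M_4)/6 = -154/87, c_3 = M_3/2 = 82/29, d_3 = (M_4 - M_3)/(6h_3) = -41/87. So s'(7) = -154/87.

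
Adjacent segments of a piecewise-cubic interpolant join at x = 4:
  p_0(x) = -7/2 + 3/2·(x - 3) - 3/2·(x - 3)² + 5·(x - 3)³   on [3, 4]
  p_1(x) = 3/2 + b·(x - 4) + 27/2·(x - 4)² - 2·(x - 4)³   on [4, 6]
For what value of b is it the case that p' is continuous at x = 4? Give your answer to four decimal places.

13.5000

p_0'(x) = 3/2 - 3·(x - 3) + 15·(x - 3)², so p_0'(4) = 27/2. On the right, p_1'(4) = b, so b = 27/2.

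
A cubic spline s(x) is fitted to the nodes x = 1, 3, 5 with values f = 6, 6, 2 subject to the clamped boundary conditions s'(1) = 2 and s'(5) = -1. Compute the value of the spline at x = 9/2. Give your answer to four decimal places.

2.7422

Let σ_i = s''(x_i). Step sizes h_i = 2, 2; slopes of the chords Δ_i = (y_(i+1) - y_i)/h_i = 0, -2.
  2·σ_0 + 8·σ_1 + 2·σ_2 = 6(Δ_1 - Δ_0) = -12
Clamped end conditions give two more equations: 2h_0·σ_0 + h_0·σ_1 = 6(Δ_0 - s'(1)) = -12 and h_1·σ_1 + 2h_1·σ_2 = 6(s'(5) - Δ_1) = 6.
Solving the tridiagonal system: σ_0 = -9/4, σ_1 = -3/2, σ_2 = 9/4.
On [3, 5], s(x) = 6 - 7/4·(x - 3) - 3/4·(x - 3)² + 5/16·(x - 3)³.
With (x - 3) = 3/2: s(9/2) = 351/128.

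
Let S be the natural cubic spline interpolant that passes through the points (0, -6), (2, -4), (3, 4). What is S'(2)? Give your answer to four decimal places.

5.6667

Let σ_i = S''(x_i). Step sizes h_i = 2, 1; slopes of the chords Δ_i = (y_(i+1) - y_i)/h_i = 1, 8.
  2·σ_0 + 6·σ_1 + 1·σ_2 = 6(Δ_1 - Δ_0) = 42
Natural end conditions: σ_0 = σ_2 = 0.
Hence σ_0 = 0, σ_1 = 7, σ_2 = 0.
On [2, 3], S'(x) = b_1 + 2c_1·(x - 2) + 3d_1·(x - 2)² with b_1 = Δ_1 - h_1(2σ_1 + σ_2)/6 = 17/3, c_1 = σ_1/2 = 7/2, d_1 = (σ_2 - σ_1)/(6h_1) = -7/6. So S'(2) = 17/3.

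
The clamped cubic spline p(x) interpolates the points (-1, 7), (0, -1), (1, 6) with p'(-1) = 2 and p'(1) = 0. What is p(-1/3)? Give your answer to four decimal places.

1.4074

Let m_i = p''(x_i). Step sizes h_i = 1, 1; slopes of the chords Δ_i = (y_(i+1) - y_i)/h_i = -8, 7.
  1·m_0 + 4·m_1 + 1·m_2 = 6(Δ_1 - Δ_0) = 90
Clamped end conditions give two more equations: 2h_0·m_0 + h_0·m_1 = 6(Δ_0 - p'(-1)) = -60 and h_1·m_1 + 2h_1·m_2 = 6(p'(1) - Δ_1) = -42.
Hence m_0 = -107/2, m_1 = 47, m_2 = -89/2.
On [-1, 0], p(x) = 7 + 2·(x + 1) - 107/4·(x + 1)² + 67/4·(x + 1)³.
With (x + 1) = 2/3: p(-1/3) = 38/27.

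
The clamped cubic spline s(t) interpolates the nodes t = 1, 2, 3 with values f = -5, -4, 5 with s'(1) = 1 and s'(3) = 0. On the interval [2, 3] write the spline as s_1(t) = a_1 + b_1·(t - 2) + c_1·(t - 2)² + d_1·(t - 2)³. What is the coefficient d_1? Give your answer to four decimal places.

-10.7500

With M_i denoting the second derivative at x_i, h_i = 1, 1, and Δ_i = (y_(i+1) − y_i)/h_i = 1, 9:
  1·M_0 + 4·M_1 + 1·M_2 = 6(Δ_1 - Δ_0) = 48
Clamped end conditions give two more equations: 2h_0·M_0 + h_0·M_1 = 6(Δ_0 - s'(1)) = 0 and h_1·M_1 + 2h_1·M_2 = 6(s'(3) - Δ_1) = -54.
Hence M_0 = -25/2, M_1 = 25, M_2 = -79/2.
On [2, 3], with s_1(t) = a_1 + b_1·(t - 2) + c_1·(t - 2)² + d_1·(t - 2)³: c_1 = M_1/2 = 25/2, d_1 = (M_2 - M_1)/(6h_1) = -43/4, b_1 = Δ_1 - h_1(2M_1 + M_2)/6 = 29/4.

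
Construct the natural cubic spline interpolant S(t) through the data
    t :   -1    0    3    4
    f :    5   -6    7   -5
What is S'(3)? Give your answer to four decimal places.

-5.5758

Write m_i for S''(x_i). With h_i = 1, 3, 1 and divided differences Δ_i = -11, 13/3, -12, the continuity of S' gives the tridiagonal system
  1·m_0 + 8·m_1 + 3·m_2 = 6(Δ_1 - Δ_0) = 92
  3·m_1 + 8·m_2 + 1·m_3 = 6(Δ_2 - Δ_1) = -98
Natural end conditions: m_0 = m_3 = 0.
Forward elimination and back-substitution give m_0 = 0, m_1 = 206/11, m_2 = -212/11, m_3 = 0.
On [3, 4], S'(t) = b_2 + 2c_2·(t - 3) + 3d_2·(t - 3)² with b_2 = Δ_2 - h_2(2m_2 + m_3)/6 = -184/33, c_2 = m_2/2 = -106/11, d_2 = (m_3 - m_2)/(6h_2) = 106/33. So S'(3) = -184/33.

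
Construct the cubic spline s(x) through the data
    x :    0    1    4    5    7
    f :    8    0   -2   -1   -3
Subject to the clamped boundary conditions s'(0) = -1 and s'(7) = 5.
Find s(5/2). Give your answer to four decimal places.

Let M_i = s''(x_i). Step sizes h_i = 1, 3, 1, 2; slopes of the chords Δ_i = (y_(i+1) - y_i)/h_i = -8, -2/3, 1, -1.
  1·M_0 + 8·M_1 + 3·M_2 = 6(Δ_1 - Δ_0) = 44
  3·M_1 + 8·M_2 + 1·M_3 = 6(Δ_2 - Δ_1) = 10
  1·M_2 + 6·M_3 + 2·M_4 = 6(Δ_3 - Δ_2) = -12
Clamped end conditions give two more equations: 2h_0·M_0 + h_0·M_1 = 6(Δ_0 - s'(0)) = -42 and h_3·M_3 + 2h_3·M_4 = 6(s'(7) - Δ_3) = 36.
Forward elimination and back-substitution give M_0 = -282/11, M_1 = 102/11, M_2 = -50/33, M_3 = -188/33, M_4 = 391/33.
On [1, 4], s(x) = 0 - 101/11·(x - 1) + 51/11·(x - 1)² - 178/297·(x - 1)³.
With (x - 1) = 3/2: s(5/2) = -59/11.

-5.3636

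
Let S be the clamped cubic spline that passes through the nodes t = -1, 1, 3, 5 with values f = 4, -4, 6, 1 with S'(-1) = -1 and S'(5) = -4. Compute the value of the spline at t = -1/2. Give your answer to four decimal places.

Let M_i = S''(x_i). Step sizes h_i = 2, 2, 2; slopes of the chords Δ_i = (y_(i+1) - y_i)/h_i = -4, 5, -5/2.
  2·M_0 + 8·M_1 + 2·M_2 = 6(Δ_1 - Δ_0) = 54
  2·M_1 + 8·M_2 + 2·M_3 = 6(Δ_2 - Δ_1) = -45
Clamped end conditions give two more equations: 2h_0·M_0 + h_0·M_1 = 6(Δ_0 - S'(-1)) = -18 and h_2·M_2 + 2h_2·M_3 = 6(S'(5) - Δ_2) = -9.
Solving the tridiagonal system: M_0 = -103/10, M_1 = 58/5, M_2 = -91/10, M_3 = 23/10.
On [-1, 1], S(t) = 4 - 1·(t + 1) - 103/20·(t + 1)² + 73/40·(t + 1)³.
With (t + 1) = 1/2: S(-1/2) = 781/320.

2.4406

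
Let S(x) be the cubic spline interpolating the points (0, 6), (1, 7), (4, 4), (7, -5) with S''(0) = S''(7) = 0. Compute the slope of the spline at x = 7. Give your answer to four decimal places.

-3.3448

Let m_i = S''(x_i). Step sizes h_i = 1, 3, 3; slopes of the chords Δ_i = (y_(i+1) - y_i)/h_i = 1, -1, -3.
  1·m_0 + 8·m_1 + 3·m_2 = 6(Δ_1 - Δ_0) = -12
  3·m_1 + 12·m_2 + 3·m_3 = 6(Δ_2 - Δ_1) = -12
Natural end conditions: m_0 = m_3 = 0.
Hence m_0 = 0, m_1 = -36/29, m_2 = -20/29, m_3 = 0.
On [4, 7], S'(x) = b_2 + 2c_2·(x - 4) + 3d_2·(x - 4)² with b_2 = Δ_2 - h_2(2m_2 + m_3)/6 = -67/29, c_2 = m_2/2 = -10/29, d_2 = (m_3 - m_2)/(6h_2) = 10/261. So S'(7) = -97/29.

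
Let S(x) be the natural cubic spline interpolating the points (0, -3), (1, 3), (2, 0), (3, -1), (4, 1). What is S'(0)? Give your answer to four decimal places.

8.5000

Write M_i for S''(x_i). With h_i = 1, 1, 1, 1 and divided differences Δ_i = 6, -3, -1, 2, the continuity of S' gives the tridiagonal system
  1·M_0 + 4·M_1 + 1·M_2 = 6(Δ_1 - Δ_0) = -54
  1·M_1 + 4·M_2 + 1·M_3 = 6(Δ_2 - Δ_1) = 12
  1·M_2 + 4·M_3 + 1·M_4 = 6(Δ_3 - Δ_2) = 18
Natural end conditions: M_0 = M_4 = 0.
Hence M_0 = 0, M_1 = -15, M_2 = 6, M_3 = 3, M_4 = 0.
On [0, 1], S'(x) = b_0 + 2c_0·x + 3d_0·x² with b_0 = Δ_0 - h_0(2M_0 + M_1)/6 = 17/2, c_0 = M_0/2 = 0, d_0 = (M_1 - M_0)/(6h_0) = -5/2. So S'(0) = 17/2.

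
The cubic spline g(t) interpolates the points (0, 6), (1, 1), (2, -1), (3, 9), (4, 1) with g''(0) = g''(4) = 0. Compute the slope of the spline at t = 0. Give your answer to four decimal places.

-4.6250

Let M_i = g''(x_i). Step sizes h_i = 1, 1, 1, 1; slopes of the chords Δ_i = (y_(i+1) - y_i)/h_i = -5, -2, 10, -8.
  1·M_0 + 4·M_1 + 1·M_2 = 6(Δ_1 - Δ_0) = 18
  1·M_1 + 4·M_2 + 1·M_3 = 6(Δ_2 - Δ_1) = 72
  1·M_2 + 4·M_3 + 1·M_4 = 6(Δ_3 - Δ_2) = -108
Natural end conditions: M_0 = M_4 = 0.
Solving: M_0 = 0, M_1 = -9/4, M_2 = 27, M_3 = -135/4, M_4 = 0.
On [0, 1], g'(t) = b_0 + 2c_0·t + 3d_0·t² with b_0 = Δ_0 - h_0(2M_0 + M_1)/6 = -37/8, c_0 = M_0/2 = 0, d_0 = (M_1 - M_0)/(6h_0) = -3/8. So g'(0) = -37/8.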